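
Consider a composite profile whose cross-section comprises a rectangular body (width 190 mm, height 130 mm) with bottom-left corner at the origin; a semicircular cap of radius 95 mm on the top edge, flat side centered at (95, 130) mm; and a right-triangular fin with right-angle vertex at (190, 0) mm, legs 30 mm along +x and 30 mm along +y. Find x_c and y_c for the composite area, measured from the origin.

x_c = 96.20 mm, y_c = 102.34 mm

rectangular body: A = 190 × 130 = 24700.00, centroid at (95.00, 65.00).
semicircular top: A = ½π·95² = 14176.44, centroid at (95.00, 170.32).
triangular fin: A = ½·30·30 = 450.00, centroid at (200.00, 10.00).
ΣA = 39326.44 mm²
ΣAx_c = (24700.00)(95.00) + (14176.44)(95.00) + (450.00)(200.00) = 3783261.50 mm³
ΣAy_c = (24700.00)(65.00) + (14176.44)(170.32) + (450.00)(10.00) = 4024520.12 mm³
x_c = 3783261.50 / 39326.44 = 96.20 mm
y_c = 4024520.12 / 39326.44 = 102.34 mm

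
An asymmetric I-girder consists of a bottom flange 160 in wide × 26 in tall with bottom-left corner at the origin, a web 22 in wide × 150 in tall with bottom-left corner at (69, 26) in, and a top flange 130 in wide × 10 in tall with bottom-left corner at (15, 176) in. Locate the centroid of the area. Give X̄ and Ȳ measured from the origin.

X̄ = 80.00 in, Ȳ = 71.08 in

bottom flange: A = 160 × 26 = 4160.00, centroid at (80.00, 13.00).
web: A = 22 × 150 = 3300.00, centroid at (80.00, 101.00).
top flange: A = 130 × 10 = 1300.00, centroid at (80.00, 181.00).
ΣA = 8760.00 in², ΣAX̄ = 700800.00 in³, ΣAȲ = 622680.00 in³.
X̄ = 700800.00/8760.00 = 80.00 in; Ȳ = 622680.00/8760.00 = 71.08 in.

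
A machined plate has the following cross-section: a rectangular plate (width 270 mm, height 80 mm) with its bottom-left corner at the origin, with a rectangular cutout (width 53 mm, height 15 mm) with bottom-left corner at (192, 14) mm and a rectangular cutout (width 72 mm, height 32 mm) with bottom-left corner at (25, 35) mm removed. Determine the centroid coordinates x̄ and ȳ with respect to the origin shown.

Part | A | x̄ᵢ | ȳᵢ | A·x̄ᵢ | A·ȳᵢ
plate | 21600.00 | 135.00 | 40.00 | 2916000.00 | 864000.00
hole 1 | -795.00 | 218.50 | 21.50 | -173707.50 | -17092.50
hole 2 | -2304.00 | 61.00 | 51.00 | -140544.00 | -117504.00
Σ | 18501.00 |  |  | 2601748.50 | 729403.50
x̄ = 2601748.50 / 18501.00 = 140.63 mm
ȳ = 729403.50 / 18501.00 = 39.43 mm

x̄ = 140.63 mm, ȳ = 39.43 mm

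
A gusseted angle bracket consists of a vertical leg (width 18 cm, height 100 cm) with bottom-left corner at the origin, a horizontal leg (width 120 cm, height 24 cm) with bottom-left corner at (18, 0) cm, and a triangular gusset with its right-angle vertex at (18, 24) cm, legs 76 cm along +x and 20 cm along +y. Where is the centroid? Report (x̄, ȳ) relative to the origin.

vertical leg: A = 18 × 100 = 1800.00, centroid at (9.00, 50.00).
horizontal leg: A = 120 × 24 = 2880.00, centroid at (78.00, 12.00).
gusset: A = ½·76·20 = 760.00, centroid at (43.33, 30.67).
ΣA = 5440.00 cm², ΣAx̄ = 273773.33 cm³, ΣAȳ = 147866.67 cm³.
x̄ = 273773.33/5440.00 = 50.33 cm; ȳ = 147866.67/5440.00 = 27.18 cm.

x̄ = 50.33 cm, ȳ = 27.18 cm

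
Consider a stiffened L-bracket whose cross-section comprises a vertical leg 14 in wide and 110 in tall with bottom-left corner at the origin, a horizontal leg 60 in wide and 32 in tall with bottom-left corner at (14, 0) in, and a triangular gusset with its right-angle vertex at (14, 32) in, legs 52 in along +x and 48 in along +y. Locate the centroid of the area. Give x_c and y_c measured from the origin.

x_c = 28.54 in, y_c = 37.24 in

vertical leg: A = 14 × 110 = 1540.00, centroid at (7.00, 55.00).
horizontal leg: A = 60 × 32 = 1920.00, centroid at (44.00, 16.00).
gusset: A = ½·52·48 = 1248.00, centroid at (31.33, 48.00).
ΣA = 4708.00 in², ΣAx_c = 134364.00 in³, ΣAy_c = 175324.00 in³.
x_c = 134364.00/4708.00 = 28.54 in; y_c = 175324.00/4708.00 = 37.24 in.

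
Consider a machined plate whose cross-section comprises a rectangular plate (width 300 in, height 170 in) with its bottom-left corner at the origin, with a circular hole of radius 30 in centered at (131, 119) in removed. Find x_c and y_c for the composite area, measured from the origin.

Part | A | x̄ᵢ | ȳᵢ | A·x̄ᵢ | A·ȳᵢ
plate | 51000.00 | 150.00 | 85.00 | 7650000.00 | 4335000.00
hole | -2827.43 | 131.00 | 119.00 | -370393.77 | -336464.57
Σ | 48172.57 |  |  | 7279606.23 | 3998535.43
x_c = 7279606.23 / 48172.57 = 151.12 in
y_c = 3998535.43 / 48172.57 = 83.00 in

x_c = 151.12 in, y_c = 83.00 in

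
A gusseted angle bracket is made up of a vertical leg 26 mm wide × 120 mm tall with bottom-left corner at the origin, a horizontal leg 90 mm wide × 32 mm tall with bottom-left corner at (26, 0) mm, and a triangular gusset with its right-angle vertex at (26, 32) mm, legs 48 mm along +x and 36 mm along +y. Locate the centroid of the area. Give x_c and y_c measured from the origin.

vertical leg: A = 26 × 120 = 3120.00, centroid at (13.00, 60.00).
horizontal leg: A = 90 × 32 = 2880.00, centroid at (71.00, 16.00).
gusset: A = ½·48·36 = 864.00, centroid at (42.00, 44.00).
ΣA = 6864.00 mm², ΣAx_c = 281328.00 mm³, ΣAy_c = 271296.00 mm³.
x_c = 281328.00/6864.00 = 40.99 mm; y_c = 271296.00/6864.00 = 39.52 mm.

x_c = 40.99 mm, y_c = 39.52 mm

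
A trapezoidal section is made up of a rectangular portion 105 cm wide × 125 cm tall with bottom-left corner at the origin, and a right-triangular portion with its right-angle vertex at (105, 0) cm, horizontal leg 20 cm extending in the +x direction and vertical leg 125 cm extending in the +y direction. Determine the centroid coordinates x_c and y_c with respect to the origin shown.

x_c = 57.64 cm, y_c = 60.69 cm

Part | A | x̄ᵢ | ȳᵢ | A·x̄ᵢ | A·ȳᵢ
rectangular portion | 13125.00 | 52.50 | 62.50 | 689062.50 | 820312.50
triangular portion | 1250.00 | 111.67 | 41.67 | 139583.33 | 52083.33
Σ | 14375.00 |  |  | 828645.83 | 872395.83
x_c = 828645.83 / 14375.00 = 57.64 cm
y_c = 872395.83 / 14375.00 = 60.69 cm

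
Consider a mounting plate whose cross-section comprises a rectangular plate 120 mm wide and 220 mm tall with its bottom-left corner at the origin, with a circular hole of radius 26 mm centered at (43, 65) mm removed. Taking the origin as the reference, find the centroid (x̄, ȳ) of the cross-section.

x̄ = 61.49 mm, ȳ = 113.94 mm

Part | A | x̄ᵢ | ȳᵢ | A·x̄ᵢ | A·ȳᵢ
plate | 26400.00 | 60.00 | 110.00 | 1584000.00 | 2904000.00
hole | -2123.72 | 43.00 | 65.00 | -91319.82 | -138041.58
Σ | 24276.28 |  |  | 1492680.18 | 2765958.42
x̄ = 1492680.18 / 24276.28 = 61.49 mm
ȳ = 2765958.42 / 24276.28 = 113.94 mm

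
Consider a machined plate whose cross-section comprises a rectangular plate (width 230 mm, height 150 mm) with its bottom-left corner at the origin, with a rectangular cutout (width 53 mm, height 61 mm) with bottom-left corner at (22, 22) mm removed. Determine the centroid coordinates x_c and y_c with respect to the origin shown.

x_c = 121.88 mm, y_c = 77.33 mm

plate: A = 230 × 150 = 34500.00, centroid at (115.00, 75.00).
hole: A = −(53 × 61) = -3233.00, centroid at (48.50, 52.50).
ΣA = 31267.00 mm², ΣAx_c = 3810699.50 mm³, ΣAy_c = 2417767.50 mm³.
x_c = 3810699.50/31267.00 = 121.88 mm; y_c = 2417767.50/31267.00 = 77.33 mm.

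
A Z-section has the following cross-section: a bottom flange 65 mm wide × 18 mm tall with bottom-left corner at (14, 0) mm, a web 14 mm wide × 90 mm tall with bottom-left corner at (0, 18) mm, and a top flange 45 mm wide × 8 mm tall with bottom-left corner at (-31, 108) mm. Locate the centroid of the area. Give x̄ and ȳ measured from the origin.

Part | A | x̄ᵢ | ȳᵢ | A·x̄ᵢ | A·ȳᵢ
bottom flange | 1170.00 | 46.50 | 9.00 | 54405.00 | 10530.00
web | 1260.00 | 7.00 | 63.00 | 8820.00 | 79380.00
top flange | 360.00 | -8.50 | 112.00 | -3060.00 | 40320.00
Σ | 2790.00 |  |  | 60165.00 | 130230.00
x̄ = 60165.00 / 2790.00 = 21.56 mm
ȳ = 130230.00 / 2790.00 = 46.68 mm

x̄ = 21.56 mm, ȳ = 46.68 mm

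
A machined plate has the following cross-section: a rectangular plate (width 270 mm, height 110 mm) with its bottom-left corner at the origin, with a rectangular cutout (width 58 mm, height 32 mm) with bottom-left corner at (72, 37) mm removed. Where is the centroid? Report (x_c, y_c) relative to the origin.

x_c = 137.27 mm, y_c = 55.13 mm

Part | A | x̄ᵢ | ȳᵢ | A·x̄ᵢ | A·ȳᵢ
plate | 29700.00 | 135.00 | 55.00 | 4009500.00 | 1633500.00
hole | -1856.00 | 101.00 | 53.00 | -187456.00 | -98368.00
Σ | 27844.00 |  |  | 3822044.00 | 1535132.00
x_c = 3822044.00 / 27844.00 = 137.27 mm
y_c = 1535132.00 / 27844.00 = 55.13 mm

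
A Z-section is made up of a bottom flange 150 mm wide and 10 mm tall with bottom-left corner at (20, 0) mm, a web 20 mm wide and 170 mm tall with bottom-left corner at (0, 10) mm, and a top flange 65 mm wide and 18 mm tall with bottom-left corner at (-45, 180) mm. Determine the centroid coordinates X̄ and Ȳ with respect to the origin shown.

Part | A | x̄ᵢ | ȳᵢ | A·x̄ᵢ | A·ȳᵢ
bottom flange | 1500.00 | 95.00 | 5.00 | 142500.00 | 7500.00
web | 3400.00 | 10.00 | 95.00 | 34000.00 | 323000.00
top flange | 1170.00 | -12.50 | 189.00 | -14625.00 | 221130.00
Σ | 6070.00 |  |  | 161875.00 | 551630.00
X̄ = 161875.00 / 6070.00 = 26.67 mm
Ȳ = 551630.00 / 6070.00 = 90.88 mm

X̄ = 26.67 mm, Ȳ = 90.88 mm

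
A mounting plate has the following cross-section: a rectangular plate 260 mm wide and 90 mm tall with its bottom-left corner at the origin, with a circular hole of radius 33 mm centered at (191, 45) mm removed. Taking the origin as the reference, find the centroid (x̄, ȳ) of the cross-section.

Part | A | x̄ᵢ | ȳᵢ | A·x̄ᵢ | A·ȳᵢ
plate | 23400.00 | 130.00 | 45.00 | 3042000.00 | 1053000.00
hole | -3421.19 | 191.00 | 45.00 | -653448.13 | -153953.75
Σ | 19978.81 |  |  | 2388551.87 | 899046.25
x̄ = 2388551.87 / 19978.81 = 119.55 mm
ȳ = 899046.25 / 19978.81 = 45.00 mm

x̄ = 119.55 mm, ȳ = 45.00 mm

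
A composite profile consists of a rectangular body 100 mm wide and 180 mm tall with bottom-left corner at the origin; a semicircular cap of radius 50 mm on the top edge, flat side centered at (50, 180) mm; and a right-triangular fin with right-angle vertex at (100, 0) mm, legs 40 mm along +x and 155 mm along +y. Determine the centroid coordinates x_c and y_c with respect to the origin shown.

rectangular body: A = 100 × 180 = 18000.00, centroid at (50.00, 90.00).
semicircular top: A = ½π·50² = 3926.99, centroid at (50.00, 201.22).
triangular fin: A = ½·40·155 = 3100.00, centroid at (113.33, 51.67).
ΣA = 25026.99 mm²
ΣAx_c = (18000.00)(50.00) + (3926.99)(50.00) + (3100.00)(113.33) = 1447682.87 mm³
ΣAy_c = (18000.00)(90.00) + (3926.99)(201.22) + (3100.00)(51.67) = 2570358.35 mm³
x_c = 1447682.87 / 25026.99 = 57.84 mm
y_c = 2570358.35 / 25026.99 = 102.70 mm

x_c = 57.84 mm, y_c = 102.70 mm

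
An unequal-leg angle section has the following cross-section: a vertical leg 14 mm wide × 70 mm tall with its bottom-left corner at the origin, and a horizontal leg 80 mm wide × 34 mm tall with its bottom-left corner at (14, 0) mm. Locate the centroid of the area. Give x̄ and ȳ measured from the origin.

x̄ = 41.55 mm, ȳ = 21.77 mm

vertical leg: A = 14 × 70 = 980.00, centroid at (7.00, 35.00).
horizontal leg: A = 80 × 34 = 2720.00, centroid at (54.00, 17.00).
ΣA = 3700.00 mm²
ΣAx̄ = (980.00)(7.00) + (2720.00)(54.00) = 153740.00 mm³
ΣAȳ = (980.00)(35.00) + (2720.00)(17.00) = 80540.00 mm³
x̄ = 153740.00 / 3700.00 = 41.55 mm
ȳ = 80540.00 / 3700.00 = 21.77 mm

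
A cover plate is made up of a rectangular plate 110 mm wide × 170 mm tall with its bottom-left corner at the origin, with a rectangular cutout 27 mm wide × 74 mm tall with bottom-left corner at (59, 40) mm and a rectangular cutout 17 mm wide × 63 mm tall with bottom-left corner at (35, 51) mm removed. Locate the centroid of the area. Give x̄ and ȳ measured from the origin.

x̄ = 53.55 mm, ȳ = 86.19 mm

plate: A = 110 × 170 = 18700.00, centroid at (55.00, 85.00).
hole 1: A = −(27 × 74) = -1998.00, centroid at (72.50, 77.00).
hole 2: A = −(17 × 63) = -1071.00, centroid at (43.50, 82.50).
ΣA = 15631.00 mm²
ΣAx̄ = (18700.00)(55.00) + (-1998.00)(72.50) + (-1071.00)(43.50) = 837056.50 mm³
ΣAȳ = (18700.00)(85.00) + (-1998.00)(77.00) + (-1071.00)(82.50) = 1347296.50 mm³
x̄ = 837056.50 / 15631.00 = 53.55 mm
ȳ = 1347296.50 / 15631.00 = 86.19 mm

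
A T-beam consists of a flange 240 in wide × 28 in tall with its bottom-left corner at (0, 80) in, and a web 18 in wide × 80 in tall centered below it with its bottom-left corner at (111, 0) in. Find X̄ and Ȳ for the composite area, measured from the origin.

X̄ = 120.00 in, Ȳ = 84.47 in

web: A = 18 × 80 = 1440.00, centroid at (120.00, 40.00).
flange: A = 240 × 28 = 6720.00, centroid at (120.00, 94.00).
ΣA = 8160.00 in²
ΣAX̄ = (1440.00)(120.00) + (6720.00)(120.00) = 979200.00 in³
ΣAȲ = (1440.00)(40.00) + (6720.00)(94.00) = 689280.00 in³
X̄ = 979200.00 / 8160.00 = 120.00 in
Ȳ = 689280.00 / 8160.00 = 84.47 in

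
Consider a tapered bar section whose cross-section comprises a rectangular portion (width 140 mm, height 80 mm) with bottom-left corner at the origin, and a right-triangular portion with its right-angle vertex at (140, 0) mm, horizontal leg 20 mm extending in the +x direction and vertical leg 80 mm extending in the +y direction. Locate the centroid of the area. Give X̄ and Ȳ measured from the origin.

Part | A | x̄ᵢ | ȳᵢ | A·x̄ᵢ | A·ȳᵢ
rectangular portion | 11200.00 | 70.00 | 40.00 | 784000.00 | 448000.00
triangular portion | 800.00 | 146.67 | 26.67 | 117333.33 | 21333.33
Σ | 12000.00 |  |  | 901333.33 | 469333.33
X̄ = 901333.33 / 12000.00 = 75.11 mm
Ȳ = 469333.33 / 12000.00 = 39.11 mm

X̄ = 75.11 mm, Ȳ = 39.11 mm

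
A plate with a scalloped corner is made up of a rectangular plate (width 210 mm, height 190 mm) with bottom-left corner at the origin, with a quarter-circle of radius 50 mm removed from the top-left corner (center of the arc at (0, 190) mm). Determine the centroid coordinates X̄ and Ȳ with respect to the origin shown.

plate: A = 210 × 190 = 39900.00, centroid at (105.00, 95.00).
removed quarter-circle: A = −¼π·50² = -1963.50, centroid at (21.22, 168.78).
ΣA = 37936.50 mm²
ΣAX̄ = (39900.00)(105.00) + (-1963.50)(21.22) = 4147833.33 mm³
ΣAȲ = (39900.00)(95.00) + (-1963.50)(168.78) = 3459102.54 mm³
X̄ = 4147833.33 / 37936.50 = 109.34 mm
Ȳ = 3459102.54 / 37936.50 = 91.18 mm

X̄ = 109.34 mm, Ȳ = 91.18 mm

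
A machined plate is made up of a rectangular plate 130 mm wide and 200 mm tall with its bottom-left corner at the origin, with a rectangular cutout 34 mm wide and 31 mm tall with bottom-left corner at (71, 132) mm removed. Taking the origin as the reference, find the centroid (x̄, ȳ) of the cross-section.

x̄ = 64.03 mm, ȳ = 97.99 mm

Part | A | x̄ᵢ | ȳᵢ | A·x̄ᵢ | A·ȳᵢ
plate | 26000.00 | 65.00 | 100.00 | 1690000.00 | 2600000.00
hole | -1054.00 | 88.00 | 147.50 | -92752.00 | -155465.00
Σ | 24946.00 |  |  | 1597248.00 | 2444535.00
x̄ = 1597248.00 / 24946.00 = 64.03 mm
ȳ = 2444535.00 / 24946.00 = 97.99 mm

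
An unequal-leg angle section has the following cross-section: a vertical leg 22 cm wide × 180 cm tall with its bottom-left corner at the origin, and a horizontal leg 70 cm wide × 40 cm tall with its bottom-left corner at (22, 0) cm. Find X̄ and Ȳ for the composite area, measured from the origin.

X̄ = 30.05 cm, Ȳ = 61.01 cm

vertical leg: A = 22 × 180 = 3960.00, centroid at (11.00, 90.00).
horizontal leg: A = 70 × 40 = 2800.00, centroid at (57.00, 20.00).
ΣA = 6760.00 cm², ΣAX̄ = 203160.00 cm³, ΣAȲ = 412400.00 cm³.
X̄ = 203160.00/6760.00 = 30.05 cm; Ȳ = 412400.00/6760.00 = 61.01 cm.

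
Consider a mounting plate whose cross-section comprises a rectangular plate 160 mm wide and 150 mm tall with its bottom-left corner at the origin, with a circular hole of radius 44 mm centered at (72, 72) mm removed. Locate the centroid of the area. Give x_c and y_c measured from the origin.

x_c = 82.72 mm, y_c = 76.02 mm

Part | A | x̄ᵢ | ȳᵢ | A·x̄ᵢ | A·ȳᵢ
plate | 24000.00 | 80.00 | 75.00 | 1920000.00 | 1800000.00
hole | -6082.12 | 72.00 | 72.00 | -437912.88 | -437912.88
Σ | 17917.88 |  |  | 1482087.12 | 1362087.12
x_c = 1482087.12 / 17917.88 = 82.72 mm
y_c = 1362087.12 / 17917.88 = 76.02 mm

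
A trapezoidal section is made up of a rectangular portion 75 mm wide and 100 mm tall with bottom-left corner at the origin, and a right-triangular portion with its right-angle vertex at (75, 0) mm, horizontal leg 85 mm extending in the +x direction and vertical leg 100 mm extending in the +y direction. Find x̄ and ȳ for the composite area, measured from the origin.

rectangular portion: A = 75 × 100 = 7500.00, centroid at (37.50, 50.00).
triangular portion: A = ½·85·100 = 4250.00, centroid at (103.33, 33.33).
ΣA = 11750.00 mm², ΣAx̄ = 720416.67 mm³, ΣAȳ = 516666.67 mm³.
x̄ = 720416.67/11750.00 = 61.31 mm; ȳ = 516666.67/11750.00 = 43.97 mm.

x̄ = 61.31 mm, ȳ = 43.97 mm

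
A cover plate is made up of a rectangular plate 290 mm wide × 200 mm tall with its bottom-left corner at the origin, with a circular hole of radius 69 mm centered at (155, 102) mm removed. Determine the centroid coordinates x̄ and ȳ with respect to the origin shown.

plate: A = 290 × 200 = 58000.00, centroid at (145.00, 100.00).
hole: A = −π·69² = -14957.12, centroid at (155.00, 102.00).
ΣA = 43042.88 mm², ΣAx̄ = 6091645.99 mm³, ΣAȳ = 4274373.49 mm³.
x̄ = 6091645.99/43042.88 = 141.53 mm; ȳ = 4274373.49/43042.88 = 99.31 mm.

x̄ = 141.53 mm, ȳ = 99.31 mm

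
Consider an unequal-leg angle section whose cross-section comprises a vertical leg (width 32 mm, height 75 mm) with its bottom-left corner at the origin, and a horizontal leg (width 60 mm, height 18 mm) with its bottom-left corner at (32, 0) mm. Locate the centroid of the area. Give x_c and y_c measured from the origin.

Part | A | x̄ᵢ | ȳᵢ | A·x̄ᵢ | A·ȳᵢ
vertical leg | 2400.00 | 16.00 | 37.50 | 38400.00 | 90000.00
horizontal leg | 1080.00 | 62.00 | 9.00 | 66960.00 | 9720.00
Σ | 3480.00 |  |  | 105360.00 | 99720.00
x_c = 105360.00 / 3480.00 = 30.28 mm
y_c = 99720.00 / 3480.00 = 28.66 mm

x_c = 30.28 mm, y_c = 28.66 mm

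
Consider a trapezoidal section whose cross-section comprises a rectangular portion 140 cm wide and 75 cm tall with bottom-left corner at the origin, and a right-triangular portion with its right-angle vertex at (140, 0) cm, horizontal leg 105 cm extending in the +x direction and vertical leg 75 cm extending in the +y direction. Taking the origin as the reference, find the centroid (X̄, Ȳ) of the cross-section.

X̄ = 98.64 cm, Ȳ = 34.09 cm

rectangular portion: A = 140 × 75 = 10500.00, centroid at (70.00, 37.50).
triangular portion: A = ½·105·75 = 3937.50, centroid at (175.00, 25.00).
ΣA = 14437.50 cm², ΣAX̄ = 1424062.50 cm³, ΣAȲ = 492187.50 cm³.
X̄ = 1424062.50/14437.50 = 98.64 cm; Ȳ = 492187.50/14437.50 = 34.09 cm.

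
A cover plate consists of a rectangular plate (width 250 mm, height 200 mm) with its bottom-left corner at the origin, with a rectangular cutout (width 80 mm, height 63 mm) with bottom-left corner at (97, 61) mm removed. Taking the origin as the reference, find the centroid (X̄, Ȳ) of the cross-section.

plate: A = 250 × 200 = 50000.00, centroid at (125.00, 100.00).
hole: A = −(80 × 63) = -5040.00, centroid at (137.00, 92.50).
ΣA = 44960.00 mm², ΣAX̄ = 5559520.00 mm³, ΣAȲ = 4533800.00 mm³.
X̄ = 5559520.00/44960.00 = 123.65 mm; Ȳ = 4533800.00/44960.00 = 100.84 mm.

X̄ = 123.65 mm, Ȳ = 100.84 mm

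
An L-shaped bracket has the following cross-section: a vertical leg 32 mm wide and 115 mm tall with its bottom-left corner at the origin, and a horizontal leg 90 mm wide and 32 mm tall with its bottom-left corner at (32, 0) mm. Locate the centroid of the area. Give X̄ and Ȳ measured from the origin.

X̄ = 42.78 mm, Ȳ = 39.28 mm

vertical leg: A = 32 × 115 = 3680.00, centroid at (16.00, 57.50).
horizontal leg: A = 90 × 32 = 2880.00, centroid at (77.00, 16.00).
ΣA = 6560.00 mm²
ΣAX̄ = (3680.00)(16.00) + (2880.00)(77.00) = 280640.00 mm³
ΣAȲ = (3680.00)(57.50) + (2880.00)(16.00) = 257680.00 mm³
X̄ = 280640.00 / 6560.00 = 42.78 mm
Ȳ = 257680.00 / 6560.00 = 39.28 mm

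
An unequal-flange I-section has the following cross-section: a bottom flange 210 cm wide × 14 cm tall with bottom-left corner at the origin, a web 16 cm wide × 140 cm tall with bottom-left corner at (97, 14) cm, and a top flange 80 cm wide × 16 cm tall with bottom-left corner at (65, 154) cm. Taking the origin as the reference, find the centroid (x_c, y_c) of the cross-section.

x_c = 105.00 cm, y_c = 64.41 cm

bottom flange: A = 210 × 14 = 2940.00, centroid at (105.00, 7.00).
web: A = 16 × 140 = 2240.00, centroid at (105.00, 84.00).
top flange: A = 80 × 16 = 1280.00, centroid at (105.00, 162.00).
ΣA = 6460.00 cm²
ΣAx_c = (2940.00)(105.00) + (2240.00)(105.00) + (1280.00)(105.00) = 678300.00 cm³
ΣAy_c = (2940.00)(7.00) + (2240.00)(84.00) + (1280.00)(162.00) = 416100.00 cm³
x_c = 678300.00 / 6460.00 = 105.00 cm
y_c = 416100.00 / 6460.00 = 64.41 cm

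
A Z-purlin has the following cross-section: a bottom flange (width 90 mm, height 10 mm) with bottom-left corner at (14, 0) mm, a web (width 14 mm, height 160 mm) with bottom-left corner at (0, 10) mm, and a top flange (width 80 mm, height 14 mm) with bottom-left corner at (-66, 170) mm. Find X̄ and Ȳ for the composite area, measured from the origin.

X̄ = 9.31 mm, Ȳ = 94.92 mm

bottom flange: A = 90 × 10 = 900.00, centroid at (59.00, 5.00).
web: A = 14 × 160 = 2240.00, centroid at (7.00, 90.00).
top flange: A = 80 × 14 = 1120.00, centroid at (-26.00, 177.00).
ΣA = 4260.00 mm²
ΣAX̄ = (900.00)(59.00) + (2240.00)(7.00) + (1120.00)(-26.00) = 39660.00 mm³
ΣAȲ = (900.00)(5.00) + (2240.00)(90.00) + (1120.00)(177.00) = 404340.00 mm³
X̄ = 39660.00 / 4260.00 = 9.31 mm
Ȳ = 404340.00 / 4260.00 = 94.92 mm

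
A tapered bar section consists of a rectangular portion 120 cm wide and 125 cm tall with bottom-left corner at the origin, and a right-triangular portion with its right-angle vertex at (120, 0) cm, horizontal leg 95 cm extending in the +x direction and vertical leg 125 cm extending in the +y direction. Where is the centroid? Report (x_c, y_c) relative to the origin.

Part | A | x̄ᵢ | ȳᵢ | A·x̄ᵢ | A·ȳᵢ
rectangular portion | 15000.00 | 60.00 | 62.50 | 900000.00 | 937500.00
triangular portion | 5937.50 | 151.67 | 41.67 | 900520.83 | 247395.83
Σ | 20937.50 |  |  | 1800520.83 | 1184895.83
x_c = 1800520.83 / 20937.50 = 86.00 cm
y_c = 1184895.83 / 20937.50 = 56.59 cm

x_c = 86.00 cm, y_c = 56.59 cm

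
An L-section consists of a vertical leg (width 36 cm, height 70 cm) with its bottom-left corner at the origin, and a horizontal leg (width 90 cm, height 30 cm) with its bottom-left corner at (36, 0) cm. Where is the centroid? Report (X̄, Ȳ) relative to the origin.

vertical leg: A = 36 × 70 = 2520.00, centroid at (18.00, 35.00).
horizontal leg: A = 90 × 30 = 2700.00, centroid at (81.00, 15.00).
ΣA = 5220.00 cm²
ΣAX̄ = (2520.00)(18.00) + (2700.00)(81.00) = 264060.00 cm³
ΣAȲ = (2520.00)(35.00) + (2700.00)(15.00) = 128700.00 cm³
X̄ = 264060.00 / 5220.00 = 50.59 cm
Ȳ = 128700.00 / 5220.00 = 24.66 cm

X̄ = 50.59 cm, Ȳ = 24.66 cm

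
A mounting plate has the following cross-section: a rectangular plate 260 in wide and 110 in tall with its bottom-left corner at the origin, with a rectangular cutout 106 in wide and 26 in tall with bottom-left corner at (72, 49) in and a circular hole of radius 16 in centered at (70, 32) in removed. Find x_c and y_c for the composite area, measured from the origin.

plate: A = 260 × 110 = 28600.00, centroid at (130.00, 55.00).
hole 1: A = −(106 × 26) = -2756.00, centroid at (125.00, 62.00).
hole 2: A = −π·16² = -804.25, centroid at (70.00, 32.00).
ΣA = 25039.75 in²
ΣAx_c = (28600.00)(130.00) + (-2756.00)(125.00) + (-804.25)(70.00) = 3317202.66 in³
ΣAy_c = (28600.00)(55.00) + (-2756.00)(62.00) + (-804.25)(32.00) = 1376392.07 in³
x_c = 3317202.66 / 25039.75 = 132.48 in
y_c = 1376392.07 / 25039.75 = 54.97 in

x_c = 132.48 in, y_c = 54.97 in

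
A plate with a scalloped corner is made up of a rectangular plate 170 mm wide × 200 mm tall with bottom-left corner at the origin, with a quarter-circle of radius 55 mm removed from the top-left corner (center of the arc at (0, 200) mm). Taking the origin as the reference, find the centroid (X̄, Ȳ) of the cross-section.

X̄ = 89.63 mm, Ȳ = 94.24 mm

plate: A = 170 × 200 = 34000.00, centroid at (85.00, 100.00).
removed quarter-circle: A = −¼π·55² = -2375.83, centroid at (23.34, 176.66).
ΣA = 31624.17 mm², ΣAX̄ = 2834541.67 mm³, ΣAȲ = 2980292.44 mm³.
X̄ = 2834541.67/31624.17 = 89.63 mm; Ȳ = 2980292.44/31624.17 = 94.24 mm.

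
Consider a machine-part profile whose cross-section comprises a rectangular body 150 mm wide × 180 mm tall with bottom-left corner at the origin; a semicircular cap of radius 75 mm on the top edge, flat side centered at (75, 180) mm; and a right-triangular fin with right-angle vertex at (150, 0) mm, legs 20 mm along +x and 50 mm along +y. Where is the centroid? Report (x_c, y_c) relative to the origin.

x_c = 76.12 mm, y_c = 118.62 mm

rectangular body: A = 150 × 180 = 27000.00, centroid at (75.00, 90.00).
semicircular top: A = ½π·75² = 8835.73, centroid at (75.00, 211.83).
triangular fin: A = ½·20·50 = 500.00, centroid at (156.67, 16.67).
ΣA = 36335.73 mm², ΣAx_c = 2766013.03 mm³, ΣAy_c = 4310014.61 mm³.
x_c = 2766013.03/36335.73 = 76.12 mm; y_c = 4310014.61/36335.73 = 118.62 mm.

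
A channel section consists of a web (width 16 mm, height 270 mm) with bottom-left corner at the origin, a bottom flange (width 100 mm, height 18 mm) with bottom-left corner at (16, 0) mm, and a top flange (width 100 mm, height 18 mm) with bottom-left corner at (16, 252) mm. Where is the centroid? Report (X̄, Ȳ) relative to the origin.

X̄ = 34.36 mm, Ȳ = 135.00 mm

web: A = 16 × 270 = 4320.00, centroid at (8.00, 135.00).
bottom flange: A = 100 × 18 = 1800.00, centroid at (66.00, 9.00).
top flange: A = 100 × 18 = 1800.00, centroid at (66.00, 261.00).
ΣA = 7920.00 mm², ΣAX̄ = 272160.00 mm³, ΣAȲ = 1069200.00 mm³.
X̄ = 272160.00/7920.00 = 34.36 mm; Ȳ = 1069200.00/7920.00 = 135.00 mm.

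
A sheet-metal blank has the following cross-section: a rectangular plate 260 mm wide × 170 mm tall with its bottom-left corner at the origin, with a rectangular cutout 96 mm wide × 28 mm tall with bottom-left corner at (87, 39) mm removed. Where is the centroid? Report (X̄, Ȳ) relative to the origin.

plate: A = 260 × 170 = 44200.00, centroid at (130.00, 85.00).
hole: A = −(96 × 28) = -2688.00, centroid at (135.00, 53.00).
ΣA = 41512.00 mm²
ΣAX̄ = (44200.00)(130.00) + (-2688.00)(135.00) = 5383120.00 mm³
ΣAȲ = (44200.00)(85.00) + (-2688.00)(53.00) = 3614536.00 mm³
X̄ = 5383120.00 / 41512.00 = 129.68 mm
Ȳ = 3614536.00 / 41512.00 = 87.07 mm

X̄ = 129.68 mm, Ȳ = 87.07 mm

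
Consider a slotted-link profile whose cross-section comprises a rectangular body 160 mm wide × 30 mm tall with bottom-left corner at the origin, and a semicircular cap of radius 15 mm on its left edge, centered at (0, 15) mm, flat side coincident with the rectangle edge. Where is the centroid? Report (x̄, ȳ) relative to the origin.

rectangular body: A = 160 × 30 = 4800.00, centroid at (80.00, 15.00).
semicircular end: A = ½π·15² = 353.43, centroid at (-6.37, 15.00).
ΣA = 5153.43 mm²
ΣAx̄ = (4800.00)(80.00) + (353.43)(-6.37) = 381750.00 mm³
ΣAȳ = (4800.00)(15.00) + (353.43)(15.00) = 77301.44 mm³
x̄ = 381750.00 / 5153.43 = 74.08 mm
ȳ = 77301.44 / 5153.43 = 15.00 mm

x̄ = 74.08 mm, ȳ = 15.00 mm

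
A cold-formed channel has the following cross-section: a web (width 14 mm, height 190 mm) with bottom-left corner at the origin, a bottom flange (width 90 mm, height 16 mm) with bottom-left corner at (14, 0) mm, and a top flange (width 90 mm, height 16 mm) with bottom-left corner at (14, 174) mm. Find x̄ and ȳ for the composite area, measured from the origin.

web: A = 14 × 190 = 2660.00, centroid at (7.00, 95.00).
bottom flange: A = 90 × 16 = 1440.00, centroid at (59.00, 8.00).
top flange: A = 90 × 16 = 1440.00, centroid at (59.00, 182.00).
ΣA = 5540.00 mm², ΣAx̄ = 188540.00 mm³, ΣAȳ = 526300.00 mm³.
x̄ = 188540.00/5540.00 = 34.03 mm; ȳ = 526300.00/5540.00 = 95.00 mm.

x̄ = 34.03 mm, ȳ = 95.00 mm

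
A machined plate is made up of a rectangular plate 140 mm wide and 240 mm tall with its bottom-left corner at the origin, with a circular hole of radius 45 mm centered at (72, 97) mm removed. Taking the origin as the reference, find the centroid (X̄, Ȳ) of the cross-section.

Part | A | x̄ᵢ | ȳᵢ | A·x̄ᵢ | A·ȳᵢ
plate | 33600.00 | 70.00 | 120.00 | 2352000.00 | 4032000.00
hole | -6361.73 | 72.00 | 97.00 | -458044.21 | -617087.34
Σ | 27238.27 |  |  | 1893955.79 | 3414912.66
X̄ = 1893955.79 / 27238.27 = 69.53 mm
Ȳ = 3414912.66 / 27238.27 = 125.37 mm

X̄ = 69.53 mm, Ȳ = 125.37 mm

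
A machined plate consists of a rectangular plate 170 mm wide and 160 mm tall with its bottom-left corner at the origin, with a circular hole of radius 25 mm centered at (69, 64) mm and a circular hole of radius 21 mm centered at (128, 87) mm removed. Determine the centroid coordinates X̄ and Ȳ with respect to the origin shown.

plate: A = 170 × 160 = 27200.00, centroid at (85.00, 80.00).
hole 1: A = −π·25² = -1963.50, centroid at (69.00, 64.00).
hole 2: A = −π·21² = -1385.44, centroid at (128.00, 87.00).
ΣA = 23851.06 mm², ΣAX̄ = 1999182.19 mm³, ΣAȲ = 1929802.81 mm³.
X̄ = 1999182.19/23851.06 = 83.82 mm; Ȳ = 1929802.81/23851.06 = 80.91 mm.

X̄ = 83.82 mm, Ȳ = 80.91 mm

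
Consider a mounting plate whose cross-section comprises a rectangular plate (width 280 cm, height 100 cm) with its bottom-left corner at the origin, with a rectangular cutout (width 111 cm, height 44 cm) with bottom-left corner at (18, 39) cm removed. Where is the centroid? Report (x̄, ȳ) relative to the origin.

plate: A = 280 × 100 = 28000.00, centroid at (140.00, 50.00).
hole: A = −(111 × 44) = -4884.00, centroid at (73.50, 61.00).
ΣA = 23116.00 cm², ΣAx̄ = 3561026.00 cm³, ΣAȳ = 1102076.00 cm³.
x̄ = 3561026.00/23116.00 = 154.05 cm; ȳ = 1102076.00/23116.00 = 47.68 cm.

x̄ = 154.05 cm, ȳ = 47.68 cm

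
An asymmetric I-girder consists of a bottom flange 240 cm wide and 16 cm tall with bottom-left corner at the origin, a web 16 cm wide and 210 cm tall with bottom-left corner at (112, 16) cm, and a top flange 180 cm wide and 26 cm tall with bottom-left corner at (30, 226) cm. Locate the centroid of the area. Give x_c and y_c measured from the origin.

bottom flange: A = 240 × 16 = 3840.00, centroid at (120.00, 8.00).
web: A = 16 × 210 = 3360.00, centroid at (120.00, 121.00).
top flange: A = 180 × 26 = 4680.00, centroid at (120.00, 239.00).
ΣA = 11880.00 cm²
ΣAx_c = (3840.00)(120.00) + (3360.00)(120.00) + (4680.00)(120.00) = 1425600.00 cm³
ΣAy_c = (3840.00)(8.00) + (3360.00)(121.00) + (4680.00)(239.00) = 1555800.00 cm³
x_c = 1425600.00 / 11880.00 = 120.00 cm
y_c = 1555800.00 / 11880.00 = 130.96 cm

x_c = 120.00 cm, y_c = 130.96 cm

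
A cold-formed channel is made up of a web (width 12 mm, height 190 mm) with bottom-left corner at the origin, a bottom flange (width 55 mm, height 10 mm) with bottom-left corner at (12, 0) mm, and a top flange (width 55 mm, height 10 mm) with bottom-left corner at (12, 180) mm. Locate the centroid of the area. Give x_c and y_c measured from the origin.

web: A = 12 × 190 = 2280.00, centroid at (6.00, 95.00).
bottom flange: A = 55 × 10 = 550.00, centroid at (39.50, 5.00).
top flange: A = 55 × 10 = 550.00, centroid at (39.50, 185.00).
ΣA = 3380.00 mm², ΣAx_c = 57130.00 mm³, ΣAy_c = 321100.00 mm³.
x_c = 57130.00/3380.00 = 16.90 mm; y_c = 321100.00/3380.00 = 95.00 mm.

x_c = 16.90 mm, y_c = 95.00 mm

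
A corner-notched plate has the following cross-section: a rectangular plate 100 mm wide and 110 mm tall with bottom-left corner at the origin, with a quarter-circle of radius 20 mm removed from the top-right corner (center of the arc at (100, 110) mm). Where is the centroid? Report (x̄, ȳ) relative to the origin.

Part | A | x̄ᵢ | ȳᵢ | A·x̄ᵢ | A·ȳᵢ
plate | 11000.00 | 50.00 | 55.00 | 550000.00 | 605000.00
removed quarter-circle | -314.16 | 91.51 | 101.51 | -28749.26 | -31890.85
Σ | 10685.84 |  |  | 521250.74 | 573109.15
x̄ = 521250.74 / 10685.84 = 48.78 mm
ȳ = 573109.15 / 10685.84 = 53.63 mm

x̄ = 48.78 mm, ȳ = 53.63 mm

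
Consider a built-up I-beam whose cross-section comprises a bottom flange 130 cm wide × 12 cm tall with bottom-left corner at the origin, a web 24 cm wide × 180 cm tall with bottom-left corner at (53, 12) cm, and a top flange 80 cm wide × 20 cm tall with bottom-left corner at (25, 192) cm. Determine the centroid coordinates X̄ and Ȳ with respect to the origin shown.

X̄ = 65.00 cm, Ȳ = 103.37 cm

Part | A | x̄ᵢ | ȳᵢ | A·x̄ᵢ | A·ȳᵢ
bottom flange | 1560.00 | 65.00 | 6.00 | 101400.00 | 9360.00
web | 4320.00 | 65.00 | 102.00 | 280800.00 | 440640.00
top flange | 1600.00 | 65.00 | 202.00 | 104000.00 | 323200.00
Σ | 7480.00 |  |  | 486200.00 | 773200.00
X̄ = 486200.00 / 7480.00 = 65.00 cm
Ȳ = 773200.00 / 7480.00 = 103.37 cm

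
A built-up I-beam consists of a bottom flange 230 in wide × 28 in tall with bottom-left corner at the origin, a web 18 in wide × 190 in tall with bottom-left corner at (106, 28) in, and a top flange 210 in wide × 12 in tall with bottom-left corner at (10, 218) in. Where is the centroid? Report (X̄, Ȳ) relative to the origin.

Part | A | x̄ᵢ | ȳᵢ | A·x̄ᵢ | A·ȳᵢ
bottom flange | 6440.00 | 115.00 | 14.00 | 740600.00 | 90160.00
web | 3420.00 | 115.00 | 123.00 | 393300.00 | 420660.00
top flange | 2520.00 | 115.00 | 224.00 | 289800.00 | 564480.00
Σ | 12380.00 |  |  | 1423700.00 | 1075300.00
X̄ = 1423700.00 / 12380.00 = 115.00 in
Ȳ = 1075300.00 / 12380.00 = 86.86 in

X̄ = 115.00 in, Ȳ = 86.86 in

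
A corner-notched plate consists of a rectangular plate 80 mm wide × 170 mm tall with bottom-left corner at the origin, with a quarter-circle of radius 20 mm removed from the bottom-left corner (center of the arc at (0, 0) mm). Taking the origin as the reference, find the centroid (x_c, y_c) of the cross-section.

x_c = 40.75 mm, y_c = 86.81 mm

plate: A = 80 × 170 = 13600.00, centroid at (40.00, 85.00).
removed quarter-circle: A = −¼π·20² = -314.16, centroid at (8.49, 8.49).
ΣA = 13285.84 mm², ΣAx_c = 541333.33 mm³, ΣAy_c = 1153333.33 mm³.
x_c = 541333.33/13285.84 = 40.75 mm; y_c = 1153333.33/13285.84 = 86.81 mm.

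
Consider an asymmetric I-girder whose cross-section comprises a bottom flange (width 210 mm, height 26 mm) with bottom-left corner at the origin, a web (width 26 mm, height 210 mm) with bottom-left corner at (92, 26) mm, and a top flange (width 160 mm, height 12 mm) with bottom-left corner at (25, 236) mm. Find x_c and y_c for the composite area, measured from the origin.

x_c = 105.00 mm, y_c = 97.42 mm

bottom flange: A = 210 × 26 = 5460.00, centroid at (105.00, 13.00).
web: A = 26 × 210 = 5460.00, centroid at (105.00, 131.00).
top flange: A = 160 × 12 = 1920.00, centroid at (105.00, 242.00).
ΣA = 12840.00 mm², ΣAx_c = 1348200.00 mm³, ΣAy_c = 1250880.00 mm³.
x_c = 1348200.00/12840.00 = 105.00 mm; y_c = 1250880.00/12840.00 = 97.42 mm.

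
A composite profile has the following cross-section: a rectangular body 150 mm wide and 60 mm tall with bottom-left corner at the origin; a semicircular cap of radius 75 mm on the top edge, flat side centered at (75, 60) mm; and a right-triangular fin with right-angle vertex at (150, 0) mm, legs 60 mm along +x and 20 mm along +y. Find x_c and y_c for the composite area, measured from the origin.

x_c = 78.09 mm, y_c = 58.87 mm

Part | A | x̄ᵢ | ȳᵢ | A·x̄ᵢ | A·ȳᵢ
rectangular body | 9000.00 | 75.00 | 30.00 | 675000.00 | 270000.00
semicircular top | 8835.73 | 75.00 | 91.83 | 662679.70 | 811393.76
triangular fin | 600.00 | 170.00 | 6.67 | 102000.00 | 4000.00
Σ | 18435.73 |  |  | 1439679.70 | 1085393.76
x_c = 1439679.70 / 18435.73 = 78.09 mm
y_c = 1085393.76 / 18435.73 = 58.87 mm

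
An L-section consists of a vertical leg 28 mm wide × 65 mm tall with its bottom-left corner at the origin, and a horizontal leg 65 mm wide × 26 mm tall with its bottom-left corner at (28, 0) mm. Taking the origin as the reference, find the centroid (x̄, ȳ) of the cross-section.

vertical leg: A = 28 × 65 = 1820.00, centroid at (14.00, 32.50).
horizontal leg: A = 65 × 26 = 1690.00, centroid at (60.50, 13.00).
ΣA = 3510.00 mm², ΣAx̄ = 127725.00 mm³, ΣAȳ = 81120.00 mm³.
x̄ = 127725.00/3510.00 = 36.39 mm; ȳ = 81120.00/3510.00 = 23.11 mm.

x̄ = 36.39 mm, ȳ = 23.11 mm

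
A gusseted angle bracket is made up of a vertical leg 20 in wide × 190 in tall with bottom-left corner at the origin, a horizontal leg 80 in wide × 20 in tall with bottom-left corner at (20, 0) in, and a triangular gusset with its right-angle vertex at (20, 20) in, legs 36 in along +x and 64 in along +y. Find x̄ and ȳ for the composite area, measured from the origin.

vertical leg: A = 20 × 190 = 3800.00, centroid at (10.00, 95.00).
horizontal leg: A = 80 × 20 = 1600.00, centroid at (60.00, 10.00).
gusset: A = ½·36·64 = 1152.00, centroid at (32.00, 41.33).
ΣA = 6552.00 in²
ΣAx̄ = (3800.00)(10.00) + (1600.00)(60.00) + (1152.00)(32.00) = 170864.00 in³
ΣAȳ = (3800.00)(95.00) + (1600.00)(10.00) + (1152.00)(41.33) = 424616.00 in³
x̄ = 170864.00 / 6552.00 = 26.08 in
ȳ = 424616.00 / 6552.00 = 64.81 in

x̄ = 26.08 in, ȳ = 64.81 in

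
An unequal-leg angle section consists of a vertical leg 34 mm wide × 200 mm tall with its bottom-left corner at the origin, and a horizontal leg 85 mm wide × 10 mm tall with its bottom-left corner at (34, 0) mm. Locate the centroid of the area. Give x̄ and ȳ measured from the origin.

Part | A | x̄ᵢ | ȳᵢ | A·x̄ᵢ | A·ȳᵢ
vertical leg | 6800.00 | 17.00 | 100.00 | 115600.00 | 680000.00
horizontal leg | 850.00 | 76.50 | 5.00 | 65025.00 | 4250.00
Σ | 7650.00 |  |  | 180625.00 | 684250.00
x̄ = 180625.00 / 7650.00 = 23.61 mm
ȳ = 684250.00 / 7650.00 = 89.44 mm

x̄ = 23.61 mm, ȳ = 89.44 mm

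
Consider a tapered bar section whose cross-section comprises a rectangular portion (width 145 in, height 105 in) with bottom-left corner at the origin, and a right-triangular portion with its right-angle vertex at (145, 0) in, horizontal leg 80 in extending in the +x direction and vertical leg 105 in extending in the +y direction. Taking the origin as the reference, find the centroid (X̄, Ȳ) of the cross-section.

X̄ = 93.94 in, Ȳ = 48.72 in

rectangular portion: A = 145 × 105 = 15225.00, centroid at (72.50, 52.50).
triangular portion: A = ½·80·105 = 4200.00, centroid at (171.67, 35.00).
ΣA = 19425.00 in², ΣAX̄ = 1824812.50 in³, ΣAȲ = 946312.50 in³.
X̄ = 1824812.50/19425.00 = 93.94 in; Ȳ = 946312.50/19425.00 = 48.72 in.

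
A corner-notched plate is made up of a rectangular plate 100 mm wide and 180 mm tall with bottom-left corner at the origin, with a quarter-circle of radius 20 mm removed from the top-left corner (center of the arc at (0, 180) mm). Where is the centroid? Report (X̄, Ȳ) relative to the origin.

X̄ = 50.74 mm, Ȳ = 88.55 mm

Part | A | x̄ᵢ | ȳᵢ | A·x̄ᵢ | A·ȳᵢ
plate | 18000.00 | 50.00 | 90.00 | 900000.00 | 1620000.00
removed quarter-circle | -314.16 | 8.49 | 171.51 | -2666.67 | -53882.00
Σ | 17685.84 |  |  | 897333.33 | 1566118.00
X̄ = 897333.33 / 17685.84 = 50.74 mm
Ȳ = 1566118.00 / 17685.84 = 88.55 mm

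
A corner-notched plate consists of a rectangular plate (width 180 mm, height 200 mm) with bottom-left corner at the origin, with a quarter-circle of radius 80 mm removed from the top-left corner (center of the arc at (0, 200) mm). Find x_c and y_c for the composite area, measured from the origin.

plate: A = 180 × 200 = 36000.00, centroid at (90.00, 100.00).
removed quarter-circle: A = −¼π·80² = -5026.55, centroid at (33.95, 166.05).
ΣA = 30973.45 mm², ΣAx_c = 3069333.33 mm³, ΣAy_c = 2765357.02 mm³.
x_c = 3069333.33/30973.45 = 99.10 mm; y_c = 2765357.02/30973.45 = 89.28 mm.

x_c = 99.10 mm, y_c = 89.28 mm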